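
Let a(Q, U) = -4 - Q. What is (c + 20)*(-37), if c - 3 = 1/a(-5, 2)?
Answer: -888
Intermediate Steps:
c = 4 (c = 3 + 1/(-4 - 1*(-5)) = 3 + 1/(-4 + 5) = 3 + 1/1 = 3 + 1 = 4)
(c + 20)*(-37) = (4 + 20)*(-37) = 24*(-37) = -888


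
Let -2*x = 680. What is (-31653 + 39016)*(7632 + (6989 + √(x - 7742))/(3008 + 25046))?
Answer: 1576529606471/28054 + 22089*I*√898/28054 ≈ 5.6196e+7 + 23.595*I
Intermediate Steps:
x = -340 (x = -½*680 = -340)
(-31653 + 39016)*(7632 + (6989 + √(x - 7742))/(3008 + 25046)) = (-31653 + 39016)*(7632 + (6989 + √(-340 - 7742))/(3008 + 25046)) = 7363*(7632 + (6989 + √(-8082))/28054) = 7363*(7632 + (6989 + 3*I*√898)*(1/28054)) = 7363*(7632 + (6989/28054 + 3*I*√898/28054)) = 7363*(214115117/28054 + 3*I*√898/28054) = 1576529606471/28054 + 22089*I*√898/28054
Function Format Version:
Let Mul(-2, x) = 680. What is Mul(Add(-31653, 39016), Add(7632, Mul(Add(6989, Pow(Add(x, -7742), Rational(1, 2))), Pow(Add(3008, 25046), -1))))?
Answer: Add(Rational(1576529606471, 28054), Mul(Rational(22089, 28054), I, Pow(898, Rational(1, 2)))) ≈ Add(5.6196e+7, Mul(23.595, I))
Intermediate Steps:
x = -340 (x = Mul(Rational(-1, 2), 680) = -340)
Mul(Add(-31653, 39016), Add(7632, Mul(Add(6989, Pow(Add(x, -7742), Rational(1, 2))), Pow(Add(3008, 25046), -1)))) = Mul(Add(-31653, 39016), Add(7632, Mul(Add(6989, Pow(Add(-340, -7742), Rational(1, 2))), Pow(Add(3008, 25046), -1)))) = Mul(7363, Add(7632, Mul(Add(6989, Pow(-8082, Rational(1, 2))), Pow(28054, -1)))) = Mul(7363, Add(7632, Mul(Add(6989, Mul(3, I, Pow(898, Rational(1, 2)))), Rational(1, 28054)))) = Mul(7363, Add(7632, Add(Rational(6989, 28054), Mul(Rational(3, 28054), I, Pow(898, Rational(1, 2)))))) = Mul(7363, Add(Rational(214115117, 28054), Mul(Rational(3, 28054), I, Pow(898, Rational(1, 2))))) = Add(Rational(1576529606471, 28054), Mul(Rational(22089, 28054), I, Pow(898, Rational(1, 2))))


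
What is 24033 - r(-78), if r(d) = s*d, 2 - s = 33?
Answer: 21615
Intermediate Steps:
s = -31 (s = 2 - 1*33 = 2 - 33 = -31)
r(d) = -31*d
24033 - r(-78) = 24033 - (-31)*(-78) = 24033 - 1*2418 = 24033 - 2418 = 21615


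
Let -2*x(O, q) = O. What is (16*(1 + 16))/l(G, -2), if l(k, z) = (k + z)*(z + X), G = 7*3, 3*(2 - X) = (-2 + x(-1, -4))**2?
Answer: -1088/57 ≈ -19.088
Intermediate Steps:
x(O, q) = -O/2
X = 5/4 (X = 2 - (-2 - 1/2*(-1))**2/3 = 2 - (-2 + 1/2)**2/3 = 2 - (-3/2)**2/3 = 2 - 1/3*9/4 = 2 - 3/4 = 5/4 ≈ 1.2500)
G = 21
l(k, z) = (5/4 + z)*(k + z) (l(k, z) = (k + z)*(z + 5/4) = (k + z)*(5/4 + z) = (5/4 + z)*(k + z))
(16*(1 + 16))/l(G, -2) = (16*(1 + 16))/((-2)**2 + (5/4)*21 + (5/4)*(-2) + 21*(-2)) = (16*17)/(4 + 105/4 - 5/2 - 42) = 272/(-57/4) = 272*(-4/57) = -1088/57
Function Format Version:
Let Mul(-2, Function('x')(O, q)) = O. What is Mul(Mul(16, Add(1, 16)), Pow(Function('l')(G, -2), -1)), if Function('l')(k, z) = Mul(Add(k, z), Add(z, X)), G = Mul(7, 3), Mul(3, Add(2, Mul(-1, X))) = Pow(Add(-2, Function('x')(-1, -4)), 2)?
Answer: Rational(-1088, 57) ≈ -19.088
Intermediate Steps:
Function('x')(O, q) = Mul(Rational(-1, 2), O)
X = Rational(5, 4) (X = Add(2, Mul(Rational(-1, 3), Pow(Add(-2, Mul(Rational(-1, 2), -1)), 2))) = Add(2, Mul(Rational(-1, 3), Pow(Add(-2, Rational(1, 2)), 2))) = Add(2, Mul(Rational(-1, 3), Pow(Rational(-3, 2), 2))) = Add(2, Mul(Rational(-1, 3), Rational(9, 4))) = Add(2, Rational(-3, 4)) = Rational(5, 4) ≈ 1.2500)
G = 21
Function('l')(k, z) = Mul(Add(Rational(5, 4), z), Add(k, z)) (Function('l')(k, z) = Mul(Add(k, z), Add(z, Rational(5, 4))) = Mul(Add(k, z), Add(Rational(5, 4), z)) = Mul(Add(Rational(5, 4), z), Add(k, z)))
Mul(Mul(16, Add(1, 16)), Pow(Function('l')(G, -2), -1)) = Mul(Mul(16, Add(1, 16)), Pow(Add(Pow(-2, 2), Mul(Rational(5, 4), 21), Mul(Rational(5, 4), -2), Mul(21, -2)), -1)) = Mul(Mul(16, 17), Pow(Add(4, Rational(105, 4), Rational(-5, 2), -42), -1)) = Mul(272, Pow(Rational(-57, 4), -1)) = Mul(272, Rational(-4, 57)) = Rational(-1088, 57)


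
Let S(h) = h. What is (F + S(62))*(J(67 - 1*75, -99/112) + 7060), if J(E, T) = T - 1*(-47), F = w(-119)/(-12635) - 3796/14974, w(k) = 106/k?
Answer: 55321399589308287/126080540936 ≈ 4.3878e+5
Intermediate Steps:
F = -2852972748/11257191155 (F = (106/(-119))/(-12635) - 3796/14974 = (106*(-1/119))*(-1/12635) - 3796*1/14974 = -106/119*(-1/12635) - 1898/7487 = 106/1503565 - 1898/7487 = -2852972748/11257191155 ≈ -0.25344)
J(E, T) = 47 + T (J(E, T) = T + 47 = 47 + T)
(F + S(62))*(J(67 - 1*75, -99/112) + 7060) = (-2852972748/11257191155 + 62)*((47 - 99/112) + 7060) = 695092878862*((47 - 99*1/112) + 7060)/11257191155 = 695092878862*((47 - 99/112) + 7060)/11257191155 = 695092878862*(5165/112 + 7060)/11257191155 = (695092878862/11257191155)*(795885/112) = 55321399589308287/126080540936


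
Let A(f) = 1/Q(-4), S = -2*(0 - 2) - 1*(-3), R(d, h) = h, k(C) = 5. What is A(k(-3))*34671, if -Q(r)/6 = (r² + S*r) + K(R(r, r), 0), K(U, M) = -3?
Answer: 11557/30 ≈ 385.23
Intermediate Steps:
S = 7 (S = -2*(-2) + 3 = 4 + 3 = 7)
Q(r) = 18 - 42*r - 6*r² (Q(r) = -6*((r² + 7*r) - 3) = -6*(-3 + r² + 7*r) = 18 - 42*r - 6*r²)
A(f) = 1/90 (A(f) = 1/(18 - 42*(-4) - 6*(-4)²) = 1/(18 + 168 - 6*16) = 1/(18 + 168 - 96) = 1/90)
A(k(-3))*34671 = (1/90)*34671 = 11557/30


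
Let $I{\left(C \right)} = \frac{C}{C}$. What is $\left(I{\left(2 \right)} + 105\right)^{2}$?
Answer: $11236$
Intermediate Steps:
$I{\left(C \right)} = 1$
$\left(I{\left(2 \right)} + 105\right)^{2} = \left(1 + 105\right)^{2} = 106^{2} = 11236$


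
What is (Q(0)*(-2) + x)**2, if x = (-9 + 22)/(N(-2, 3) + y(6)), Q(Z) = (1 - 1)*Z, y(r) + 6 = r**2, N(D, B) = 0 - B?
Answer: 169/729 ≈ 0.23182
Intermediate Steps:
N(D, B) = -B
y(r) = -6 + r**2
Q(Z) = 0 (Q(Z) = 0*Z = 0)
x = 13/27 (x = (-9 + 22)/(-1*3 + (-6 + 6**2)) = 13/(-3 + (-6 + 36)) = 13/(-3 + 30) = 13/27 ≈ 0.48148)
(Q(0)*(-2) + x)**2 = (0*(-2) + 13/27)**2 = (0 + 13/27)**2 = (13/27)**2 = 169/729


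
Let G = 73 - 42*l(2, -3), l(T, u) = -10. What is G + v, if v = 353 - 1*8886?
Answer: -8040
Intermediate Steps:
v = -8533 (v = 353 - 8886 = -8533)
G = 493 (G = 73 - 42*(-10) = 73 + 420 = 493)
G + v = 493 - 8533 = -8040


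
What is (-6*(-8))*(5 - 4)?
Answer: 48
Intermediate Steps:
(-6*(-8))*(5 - 4) = 48*1 = 48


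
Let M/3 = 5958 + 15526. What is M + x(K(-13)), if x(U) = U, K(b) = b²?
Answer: 64621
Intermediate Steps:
M = 64452 (M = 3*(5958 + 15526) = 3*21484 = 64452)
M + x(K(-13)) = 64452 + (-13)² = 64452 + 169 = 64621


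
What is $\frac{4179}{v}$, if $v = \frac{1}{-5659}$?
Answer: $-23648961$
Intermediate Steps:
$v = - \frac{1}{5659} \approx -0.00017671$
$\frac{4179}{v} = \frac{4179}{- \frac{1}{5659}} = 4179 \left(-5659\right) = -23648961$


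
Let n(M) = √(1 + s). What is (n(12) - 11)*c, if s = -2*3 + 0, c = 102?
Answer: -1122 + 102*I*√5 ≈ -1122.0 + 228.08*I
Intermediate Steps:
s = -6 (s = -6 + 0 = -6)
n(M) = I*√5 (n(M) = √(1 - 6) = √(-5) = I*√5)
(n(12) - 11)*c = (I*√5 - 11)*102 = (-11 + I*√5)*102 = -1122 + 102*I*√5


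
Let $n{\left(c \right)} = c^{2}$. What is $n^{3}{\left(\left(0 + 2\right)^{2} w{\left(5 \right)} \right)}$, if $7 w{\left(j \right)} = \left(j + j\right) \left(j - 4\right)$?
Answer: $\frac{4096000000}{117649} \approx 34815.0$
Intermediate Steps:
$w{\left(j \right)} = \frac{2 j \left(-4 + j\right)}{7}$ ($w{\left(j \right)} = \frac{\left(j + j\right) \left(j - 4\right)}{7} = \frac{2 j \left(-4 + j\right)}{7}$)
$n^{3}{\left(\left(0 + 2\right)^{2} w{\left(5 \right)} \right)} = \left(\left(\left(0 + 2\right)^{2} \cdot \frac{2}{7} \cdot 5 \left(-4 + 5\right)\right)^{2}\right)^{3} = \left(\left(2^{2} \cdot \frac{2}{7} \cdot 5 \cdot 1\right)^{2}\right)^{3} = \left(\left(4 \cdot \frac{10}{7}\right)^{2}\right)^{3} = \left(\left(\frac{40}{7}\right)^{2}\right)^{3} = \left(\frac{1600}{49}\right)^{3} = \frac{4096000000}{117649}$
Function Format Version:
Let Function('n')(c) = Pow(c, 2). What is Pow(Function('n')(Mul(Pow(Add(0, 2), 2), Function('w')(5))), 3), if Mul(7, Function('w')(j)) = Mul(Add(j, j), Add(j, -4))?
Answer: Rational(4096000000, 117649) ≈ 34815.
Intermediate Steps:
Function('w')(j) = Mul(Rational(2, 7), j, Add(-4, j)) (Function('w')(j) = Mul(Rational(1, 7), Mul(Add(j, j), Add(j, -4))) = Mul(Rational(1, 7), Mul(Mul(2, j), Add(-4, j))) = Mul(Rational(1, 7), Mul(2, j, Add(-4, j))) = Mul(Rational(2, 7), j, Add(-4, j)))
Pow(Function('n')(Mul(Pow(Add(0, 2), 2), Function('w')(5))), 3) = Pow(Pow(Mul(Pow(Add(0, 2), 2), Mul(Rational(2, 7), 5, Add(-4, 5))), 2), 3) = Pow(Pow(Mul(Pow(2, 2), Mul(Rational(2, 7), 5, 1)), 2), 3) = Pow(Pow(Mul(4, Rational(10, 7)), 2), 3) = Pow(Pow(Rational(40, 7), 2), 3) = Pow(Rational(1600, 49), 3) = Rational(4096000000, 117649)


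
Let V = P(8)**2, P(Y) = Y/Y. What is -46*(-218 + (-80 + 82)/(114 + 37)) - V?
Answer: 1513985/151 ≈ 10026.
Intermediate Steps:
P(Y) = 1
V = 1 (V = 1**2 = 1)
-46*(-218 + (-80 + 82)/(114 + 37)) - V = -46*(-218 + (-80 + 82)/(114 + 37)) - 1*1 = -46*(-218 + 2/151) - 1 = -46*(-32916/151) - 1 = 1514136/151 - 1 = 1513985/151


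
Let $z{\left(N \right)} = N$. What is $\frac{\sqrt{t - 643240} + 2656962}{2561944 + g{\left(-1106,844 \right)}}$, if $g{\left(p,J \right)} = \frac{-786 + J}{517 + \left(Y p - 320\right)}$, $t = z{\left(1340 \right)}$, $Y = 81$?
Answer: $\frac{13194620901}{12722756231} + \frac{3128615 i \sqrt{131}}{114504806079} \approx 1.0371 + 0.00031273 i$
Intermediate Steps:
$t = 1340$
$g{\left(p,J \right)} = \frac{-786 + J}{197 + 81 p}$ ($g{\left(p,J \right)} = \frac{-786 + J}{517 + \left(81 p - 320\right)} = \frac{-786 + J}{517 + \left(-320 + 81 p\right)} = \frac{-786 + J}{197 + 81 p}$)
$\frac{\sqrt{t - 643240} + 2656962}{2561944 + g{\left(-1106,844 \right)}} = \frac{\sqrt{1340 - 643240} + 2656962}{2561944 + \frac{-786 + 844}{197 + 81 \left(-1106\right)}} = \frac{\sqrt{-641900} + 2656962}{2561944 + \frac{1}{197 - 89586} \cdot 58} = \frac{70 i \sqrt{131} + 2656962}{2561944 + \frac{1}{-89389} \cdot 58} = \frac{2656962 + 70 i \sqrt{131}}{2561944 - \frac{58}{89389}} = \frac{2656962 + 70 i \sqrt{131}}{\frac{229009612158}{89389}} = \left(2656962 + 70 i \sqrt{131}\right) \frac{89389}{229009612158} = \frac{13194620901}{12722756231} + \frac{3128615 i \sqrt{131}}{114504806079}$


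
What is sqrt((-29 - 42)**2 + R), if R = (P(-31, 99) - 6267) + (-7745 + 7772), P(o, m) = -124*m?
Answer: 35*I*sqrt(11) ≈ 116.08*I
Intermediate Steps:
R = -18516 (R = (-124*99 - 6267) + (-7745 + 7772) = (-12276 - 6267) + 27 = -18543 + 27 = -18516)
sqrt((-29 - 42)**2 + R) = sqrt((-29 - 42)**2 - 18516) = sqrt((-71)**2 - 18516) = sqrt(5041 - 18516) = sqrt(-13475) = 35*I*sqrt(11)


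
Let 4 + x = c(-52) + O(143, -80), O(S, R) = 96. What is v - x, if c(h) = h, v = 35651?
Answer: 35611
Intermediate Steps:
x = 40 (x = -4 + (-52 + 96) = -4 + 44 = 40)
v - x = 35651 - 1*40 = 35651 - 40 = 35611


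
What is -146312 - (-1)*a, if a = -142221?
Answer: -288533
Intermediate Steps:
-146312 - (-1)*a = -146312 - (-1)*(-142221) = -146312 - 1*142221 = -146312 - 142221 = -288533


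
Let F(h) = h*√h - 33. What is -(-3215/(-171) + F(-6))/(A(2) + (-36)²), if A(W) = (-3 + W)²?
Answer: 2428/221787 + 6*I*√6/1297 ≈ 0.010947 + 0.011331*I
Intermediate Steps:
F(h) = -33 + h^(3/2) (F(h) = h^(3/2) - 33 = -33 + h^(3/2))
-(-3215/(-171) + F(-6))/(A(2) + (-36)²) = -(-3215/(-171) + (-33 + (-6)^(3/2)))/((-3 + 2)² + (-36)²) = -(-3215*(-1/171) + (-33 - 6*I*√6))/((-1)² + 1296) = -(3215/171 + (-33 - 6*I*√6))/(1 + 1296) = -(-2428/171 - 6*I*√6)/1297 = -(-2428/221787 - 6*I*√6/1297) = 2428/221787 + 6*I*√6/1297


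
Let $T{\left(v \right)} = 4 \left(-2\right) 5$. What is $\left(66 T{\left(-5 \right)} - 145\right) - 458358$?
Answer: $-461143$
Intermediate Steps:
$T{\left(v \right)} = -40$ ($T{\left(v \right)} = \left(-8\right) 5 = -40$)
$\left(66 T{\left(-5 \right)} - 145\right) - 458358 = \left(66 \left(-40\right) - 145\right) - 458358 = \left(-2640 - 145\right) - 458358 = -2785 - 458358 = -461143$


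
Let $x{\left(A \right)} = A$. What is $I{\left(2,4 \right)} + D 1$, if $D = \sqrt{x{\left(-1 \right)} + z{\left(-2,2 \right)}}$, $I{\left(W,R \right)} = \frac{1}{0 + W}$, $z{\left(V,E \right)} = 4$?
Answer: $\frac{1}{2} + \sqrt{3} \approx 2.2321$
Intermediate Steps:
$I{\left(W,R \right)} = \frac{1}{W}$
$D = \sqrt{3}$ ($D = \sqrt{-1 + 4} = \sqrt{3} \approx 1.732$)
$I{\left(2,4 \right)} + D 1 = \frac{1}{2} + \sqrt{3} \cdot 1 = \frac{1}{2} + \sqrt{3}$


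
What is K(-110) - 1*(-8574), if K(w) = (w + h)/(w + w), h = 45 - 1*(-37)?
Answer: 471577/55 ≈ 8574.1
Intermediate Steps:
h = 82 (h = 45 + 37 = 82)
K(w) = (82 + w)/(2*w) (K(w) = (w + 82)/(w + w) = (82 + w)/((2*w)) = (82 + w)*(1/(2*w)) = (82 + w)/(2*w))
K(-110) - 1*(-8574) = (½)*(82 - 110)/(-110) - 1*(-8574) = (½)*(-1/110)*(-28) + 8574 = 7/55 + 8574 = 471577/55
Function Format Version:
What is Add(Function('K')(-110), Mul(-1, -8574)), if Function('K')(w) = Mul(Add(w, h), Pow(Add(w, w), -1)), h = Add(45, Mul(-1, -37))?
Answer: Rational(471577, 55) ≈ 8574.1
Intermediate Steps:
h = 82 (h = Add(45, 37) = 82)
Function('K')(w) = Mul(Rational(1, 2), Pow(w, -1), Add(82, w)) (Function('K')(w) = Mul(Add(w, 82), Pow(Add(w, w), -1)) = Mul(Add(82, w), Pow(Mul(2, w), -1)) = Mul(Add(82, w), Mul(Rational(1, 2), Pow(w, -1))) = Mul(Rational(1, 2), Pow(w, -1), Add(82, w)))
Add(Function('K')(-110), Mul(-1, -8574)) = Add(Mul(Rational(1, 2), Pow(-110, -1), Add(82, -110)), Mul(-1, -8574)) = Add(Mul(Rational(1, 2), Rational(-1, 110), -28), 8574) = Add(Rational(7, 55), 8574) = Rational(471577, 55)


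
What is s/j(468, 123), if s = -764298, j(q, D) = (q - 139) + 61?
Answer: -127383/65 ≈ -1959.7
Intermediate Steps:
j(q, D) = -78 + q (j(q, D) = (-139 + q) + 61 = -78 + q)
s/j(468, 123) = -764298/(-78 + 468) = -764298/390 = -764298*1/390 = -127383/65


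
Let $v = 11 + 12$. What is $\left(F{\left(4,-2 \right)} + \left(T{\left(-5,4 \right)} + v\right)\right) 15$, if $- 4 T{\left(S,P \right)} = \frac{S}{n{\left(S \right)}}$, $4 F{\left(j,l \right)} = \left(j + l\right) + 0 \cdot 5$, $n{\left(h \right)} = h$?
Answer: $\frac{1395}{4} \approx 348.75$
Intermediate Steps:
$v = 23$
$F{\left(j,l \right)} = \frac{j}{4} + \frac{l}{4}$ ($F{\left(j,l \right)} = \frac{\left(j + l\right) + 0 \cdot 5}{4} = \frac{\left(j + l\right) + 0}{4} = \frac{j + l}{4} = \frac{j}{4} + \frac{l}{4}$)
$T{\left(S,P \right)} = - \frac{1}{4}$ ($T{\left(S,P \right)} = - \frac{S \frac{1}{S}}{4} = \left(- \frac{1}{4}\right) 1 = - \frac{1}{4}$)
$\left(F{\left(4,-2 \right)} + \left(T{\left(-5,4 \right)} + v\right)\right) 15 = \left(\left(\frac{1}{4} \cdot 4 + \frac{1}{4} \left(-2\right)\right) + \left(- \frac{1}{4} + 23\right)\right) 15 = \left(\left(1 - \frac{1}{2}\right) + \frac{91}{4}\right) 15 = \left(\frac{1}{2} + \frac{91}{4}\right) 15 = \frac{93}{4} \cdot 15 = \frac{1395}{4}$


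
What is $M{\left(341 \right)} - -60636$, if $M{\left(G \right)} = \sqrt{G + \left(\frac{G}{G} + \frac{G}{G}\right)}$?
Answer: $60636 + 7 \sqrt{7} \approx 60655.0$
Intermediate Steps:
$M{\left(G \right)} = \sqrt{2 + G}$ ($M{\left(G \right)} = \sqrt{G + \left(1 + 1\right)} = \sqrt{G + 2} = \sqrt{2 + G}$)
$M{\left(341 \right)} - -60636 = \sqrt{2 + 341} - -60636 = \sqrt{343} + 60636 = 7 \sqrt{7} + 60636 = 60636 + 7 \sqrt{7}$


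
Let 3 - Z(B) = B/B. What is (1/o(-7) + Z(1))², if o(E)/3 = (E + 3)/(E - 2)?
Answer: 121/16 ≈ 7.5625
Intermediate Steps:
o(E) = 3*(3 + E)/(-2 + E) (o(E) = 3*((E + 3)/(E - 2)) = 3*((3 + E)/(-2 + E)) = 3*(3 + E)/(-2 + E))
Z(B) = 2 (Z(B) = 3 - B/B = 3 - 1*1 = 3 - 1 = 2)
(1/o(-7) + Z(1))² = (1/(3*(3 - 7)/(-2 - 7)) + 2)² = (1/(3*(-4)/(-9)) + 2)² = (1/(3*(-⅑)*(-4)) + 2)² = (1/(4/3) + 2)² = (¾ + 2)² = (11/4)² = 121/16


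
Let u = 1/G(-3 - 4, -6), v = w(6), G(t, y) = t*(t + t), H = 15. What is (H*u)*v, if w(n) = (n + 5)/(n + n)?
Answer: 55/392 ≈ 0.14031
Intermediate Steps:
w(n) = (5 + n)/(2*n) (w(n) = (5 + n)/((2*n)) = (5 + n)*(1/(2*n)) = (5 + n)/(2*n))
G(t, y) = 2*t**2 (G(t, y) = t*(2*t) = 2*t**2)
v = 11/12 (v = (1/2)*(5 + 6)/6 = (1/2)*(1/6)*11 = 11/12 ≈ 0.91667)
u = 1/98 (u = 1/(2*(-3 - 4)**2) = 1/(2*(-7)**2) = 1/(2*49) = 1/98 ≈ 0.010204)
(H*u)*v = (15*(1/98))*(11/12) = (15/98)*(11/12) = 55/392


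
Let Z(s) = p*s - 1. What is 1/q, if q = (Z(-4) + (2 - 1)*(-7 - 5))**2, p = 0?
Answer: 1/169 ≈ 0.0059172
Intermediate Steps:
Z(s) = -1 (Z(s) = 0*s - 1 = 0 - 1 = -1)
q = 169 (q = (-1 + (2 - 1)*(-7 - 5))**2 = (-1 + 1*(-12))**2 = (-1 - 12)**2 = (-13)**2 = 169)
1/q = 1/169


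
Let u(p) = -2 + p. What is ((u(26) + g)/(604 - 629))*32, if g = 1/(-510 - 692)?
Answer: -461552/15025 ≈ -30.719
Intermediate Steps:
g = -1/1202 (g = 1/(-1202) = -1/1202 ≈ -0.00083195)
((u(26) + g)/(604 - 629))*32 = (((-2 + 26) - 1/1202)/(604 - 629))*32 = ((24 - 1/1202)/(-25))*32 = ((28847/1202)*(-1/25))*32 = -28847/30050*32 = -461552/15025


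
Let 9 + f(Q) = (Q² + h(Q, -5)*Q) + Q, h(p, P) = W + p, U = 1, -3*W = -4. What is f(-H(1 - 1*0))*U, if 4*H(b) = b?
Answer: -227/24 ≈ -9.4583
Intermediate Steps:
H(b) = b/4
W = 4/3 (W = -⅓*(-4) = 4/3 ≈ 1.3333)
h(p, P) = 4/3 + p
f(Q) = -9 + Q + Q² + Q*(4/3 + Q) (f(Q) = -9 + ((Q² + (4/3 + Q)*Q) + Q) = -9 + ((Q² + Q*(4/3 + Q)) + Q) = -9 + (Q + Q² + Q*(4/3 + Q)) = -9 + Q + Q² + Q*(4/3 + Q))
f(-H(1 - 1*0))*U = (-9 + 2*(-(1 - 1*0)/4)² + 7*(-(1 - 1*0)/4)/3)*1 = (-9 + 2*(-(1 + 0)/4)² + 7*(-(1 + 0)/4)/3)*1 = (-9 + 2*(-1/4)² + 7*(-1/4)/3)*1 = (-9 + 2*(-1*¼)² + 7*(-1*¼)/3)*1 = (-9 + 2*(-¼)² + (7/3)*(-¼))*1 = (-9 + 2*(1/16) - 7/12)*1 = (-9 + ⅛ - 7/12)*1 = -227/24*1 = -227/24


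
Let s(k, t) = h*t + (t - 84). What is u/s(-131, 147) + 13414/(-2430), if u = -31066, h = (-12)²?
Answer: -2859389/409455 ≈ -6.9834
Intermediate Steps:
h = 144
s(k, t) = -84 + 145*t (s(k, t) = 144*t + (t - 84) = 144*t + (-84 + t) = -84 + 145*t)
u/s(-131, 147) + 13414/(-2430) = -31066/(-84 + 145*147) + 13414/(-2430) = -31066/(-84 + 21315) + 13414*(-1/2430) = -31066/21231 - 6707/1215 = -31066*1/21231 - 6707/1215 = -4438/3033 - 6707/1215 = -2859389/409455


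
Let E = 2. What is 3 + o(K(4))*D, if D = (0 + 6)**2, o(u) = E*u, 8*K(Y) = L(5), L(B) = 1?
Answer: 12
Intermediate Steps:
K(Y) = 1/8 (K(Y) = (1/8)*1 = 1/8)
o(u) = 2*u
D = 36 (D = 6**2 = 36)
3 + o(K(4))*D = 3 + (2*(1/8))*36 = 3 + (1/4)*36 = 3 + 9 = 12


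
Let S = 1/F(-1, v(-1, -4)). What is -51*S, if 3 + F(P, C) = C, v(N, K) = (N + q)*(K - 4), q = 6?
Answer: 51/43 ≈ 1.1860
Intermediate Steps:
v(N, K) = (-4 + K)*(6 + N) (v(N, K) = (N + 6)*(K - 4) = (6 + N)*(-4 + K) = (-4 + K)*(6 + N))
F(P, C) = -3 + C
S = -1/43 (S = 1/(-3 + (-24 - 4*(-1) + 6*(-4) - 4*(-1))) = 1/(-3 + (-24 + 4 - 24 + 4)) = 1/(-3 - 40) = 1/(-43) = -1/43 ≈ -0.023256)
-51*S = -51*(-1/43) = 51/43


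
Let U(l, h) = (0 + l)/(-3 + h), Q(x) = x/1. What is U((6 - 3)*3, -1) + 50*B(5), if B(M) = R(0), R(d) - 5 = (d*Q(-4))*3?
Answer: 991/4 ≈ 247.75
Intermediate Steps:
Q(x) = x (Q(x) = x*1 = x)
R(d) = 5 - 12*d (R(d) = 5 + (d*(-4))*3 = 5 - 4*d*3 = 5 - 12*d)
U(l, h) = l/(-3 + h)
B(M) = 5 (B(M) = 5 - 12*0 = 5 + 0 = 5)
U((6 - 3)*3, -1) + 50*B(5) = ((6 - 3)*3)/(-3 - 1) + 50*5 = (3*3)/(-4) + 250 = 9*(-1/4) + 250 = -9/4 + 250 = 991/4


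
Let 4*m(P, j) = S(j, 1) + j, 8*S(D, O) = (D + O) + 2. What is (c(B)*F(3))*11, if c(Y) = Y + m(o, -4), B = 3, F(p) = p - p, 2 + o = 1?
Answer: 0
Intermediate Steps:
o = -1 (o = -2 + 1 = -1)
S(D, O) = ¼ + D/8 + O/8 (S(D, O) = ((D + O) + 2)/8 = (2 + D + O)/8 = ¼ + D/8 + O/8)
F(p) = 0
m(P, j) = 3/32 + 9*j/32 (m(P, j) = ((¼ + j/8 + (⅛)*1) + j)/4 = ((¼ + j/8 + ⅛) + j)/4 = ((3/8 + j/8) + j)/4 = (3/8 + 9*j/8)/4 = 3/32 + 9*j/32)
c(Y) = -33/32 + Y (c(Y) = Y + (3/32 + (9/32)*(-4)) = Y + (3/32 - 9/8) = Y - 33/32 = -33/32 + Y)
(c(B)*F(3))*11 = ((-33/32 + 3)*0)*11 = ((63/32)*0)*11 = 0*11 = 0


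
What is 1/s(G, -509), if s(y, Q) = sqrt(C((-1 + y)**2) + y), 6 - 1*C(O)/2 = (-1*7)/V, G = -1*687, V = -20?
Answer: -I*sqrt(67570)/6757 ≈ -0.03847*I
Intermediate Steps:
G = -687
C(O) = 113/10 (C(O) = 12 - 2*(-1*7)/(-20) = 12 - (-14)*(-1)/20 = 12 - 2*7/20 = 12 - 7/10 = 113/10)
s(y, Q) = sqrt(113/10 + y)
1/s(G, -509) = 1/(sqrt(1130 + 100*(-687))/10) = 1/(sqrt(1130 - 68700)/10) = 1/(sqrt(-67570)/10) = 1/((I*sqrt(67570))/10) = 1/(I*sqrt(67570)/10) = -I*sqrt(67570)/6757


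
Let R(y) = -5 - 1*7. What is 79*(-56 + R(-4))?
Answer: -5372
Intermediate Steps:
R(y) = -12 (R(y) = -5 - 7 = -12)
79*(-56 + R(-4)) = 79*(-56 - 12) = 79*(-68) = -5372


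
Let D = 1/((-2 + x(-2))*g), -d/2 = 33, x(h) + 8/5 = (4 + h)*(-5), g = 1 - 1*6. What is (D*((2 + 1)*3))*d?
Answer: -297/34 ≈ -8.7353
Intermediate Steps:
g = -5 (g = 1 - 6 = -5)
x(h) = -108/5 - 5*h (x(h) = -8/5 + (4 + h)*(-5) = -8/5 + (-20 - 5*h) = -108/5 - 5*h)
d = -66 (d = -2*33 = -66)
D = 1/68 (D = 1/((-2 + (-108/5 - 5*(-2)))*(-5)) = 1/((-2 + (-108/5 + 10))*(-5)) = 1/((-2 - 58/5)*(-5)) = 1/(-68/5*(-5)) = 1/68 ≈ 0.014706)
(D*((2 + 1)*3))*d = (((2 + 1)*3)/68)*(-66) = ((3*3)/68)*(-66) = ((1/68)*9)*(-66) = (9/68)*(-66) = -297/34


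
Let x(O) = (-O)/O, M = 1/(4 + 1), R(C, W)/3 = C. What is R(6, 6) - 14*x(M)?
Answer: 32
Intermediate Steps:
R(C, W) = 3*C
M = ⅕ (M = 1/5 = ⅕ ≈ 0.20000)
x(O) = -1
R(6, 6) - 14*x(M) = 3*6 - 14*(-1) = 18 + 14 = 32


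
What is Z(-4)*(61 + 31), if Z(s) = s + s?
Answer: -736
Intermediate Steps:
Z(s) = 2*s
Z(-4)*(61 + 31) = (2*(-4))*(61 + 31) = -8*92 = -736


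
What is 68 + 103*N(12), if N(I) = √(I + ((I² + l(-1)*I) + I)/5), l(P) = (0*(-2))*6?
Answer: 68 + 618*√30/5 ≈ 744.99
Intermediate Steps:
l(P) = 0 (l(P) = 0*6 = 0)
N(I) = √(I²/5 + 6*I/5) (N(I) = √(I + ((I² + 0*I) + I)/5) = √(I + ((I² + 0) + I)*(⅕)) = √(I + (I² + I)*(⅕)) = √(I + (I + I²)*(⅕)) = √(I + (I/5 + I²/5)) = √(I²/5 + 6*I/5))
68 + 103*N(12) = 68 + 103*(√5*√(12*(6 + 12))/5) = 68 + 103*(√5*√(12*18)/5) = 68 + 103*(√5*√216/5) = 68 + 103*(√5*(6*√6)/5) = 68 + 103*(6*√30/5) = 68 + 618*√30/5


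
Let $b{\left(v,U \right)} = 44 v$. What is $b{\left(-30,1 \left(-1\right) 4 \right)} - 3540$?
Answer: $-4860$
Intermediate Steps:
$b{\left(-30,1 \left(-1\right) 4 \right)} - 3540 = 44 \left(-30\right) - 3540 = -1320 - 3540 = -4860$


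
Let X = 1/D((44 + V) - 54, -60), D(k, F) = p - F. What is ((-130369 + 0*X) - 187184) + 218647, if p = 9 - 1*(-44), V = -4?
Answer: -98906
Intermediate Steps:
p = 53 (p = 9 + 44 = 53)
D(k, F) = 53 - F
X = 1/113 (X = 1/(53 - 1*(-60)) = 1/(53 + 60) = 1/113 ≈ 0.0088496)
((-130369 + 0*X) - 187184) + 218647 = ((-130369 + 0*(1/113)) - 187184) + 218647 = ((-130369 + 0) - 187184) + 218647 = (-130369 - 187184) + 218647 = -317553 + 218647 = -98906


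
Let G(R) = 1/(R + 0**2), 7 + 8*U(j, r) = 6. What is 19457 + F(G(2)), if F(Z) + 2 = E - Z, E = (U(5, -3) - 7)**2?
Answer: 1248337/64 ≈ 19505.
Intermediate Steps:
U(j, r) = -1/8 (U(j, r) = -7/8 + (1/8)*6 = -7/8 + 3/4 = -1/8)
E = 3249/64 (E = (-1/8 - 7)**2 = (-57/8)**2 = 3249/64 ≈ 50.766)
G(R) = 1/R (G(R) = 1/(R + 0) = 1/R)
F(Z) = 3121/64 - Z (F(Z) = -2 + (3249/64 - Z) = 3121/64 - Z)
19457 + F(G(2)) = 19457 + (3121/64 - 1/2) = 19457 + 3089/64 = 1248337/64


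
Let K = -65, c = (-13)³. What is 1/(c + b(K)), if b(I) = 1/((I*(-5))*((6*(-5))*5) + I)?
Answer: -48815/107246556 ≈ -0.00045517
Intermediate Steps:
c = -2197
b(I) = 1/(751*I) (b(I) = 1/((-5*I)*(-30*5) + I) = 1/(-5*I*(-150) + I) = 1/(750*I + I) = 1/(751*I))
1/(c + b(K)) = 1/(-2197 + (1/751)/(-65)) = 1/(-2197 + (1/751)*(-1/65)) = 1/(-2197 - 1/48815) = 1/(-107246556/48815) = -48815/107246556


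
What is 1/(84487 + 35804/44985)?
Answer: 44985/3800683499 ≈ 1.1836e-5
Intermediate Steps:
1/(84487 + 35804/44985) = 1/(3800683499/44985) = 44985/3800683499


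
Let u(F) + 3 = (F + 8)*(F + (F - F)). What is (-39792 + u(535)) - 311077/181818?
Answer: 3506406131/13986 ≈ 2.5071e+5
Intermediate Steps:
u(F) = -3 + F*(8 + F) (u(F) = -3 + (F + 8)*(F + (F - F)) = -3 + (8 + F)*(F + 0) = -3 + (8 + F)*F = -3 + F*(8 + F))
(-39792 + u(535)) - 311077/181818 = (-39792 + (-3 + 535**2 + 8*535)) - 311077/181818 = (-39792 + (-3 + 286225 + 4280)) - 311077*1/181818 = (-39792 + 290502) - 23929/13986 = 250710 - 23929/13986 = 3506406131/13986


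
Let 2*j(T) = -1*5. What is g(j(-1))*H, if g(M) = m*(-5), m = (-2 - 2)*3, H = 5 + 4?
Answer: 540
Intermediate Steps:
j(T) = -5/2 (j(T) = (-1*5)/2 = (½)*(-5) = -5/2)
H = 9
m = -12 (m = -4*3 = -12)
g(M) = 60 (g(M) = -12*(-5) = 60)
g(j(-1))*H = 60*9 = 540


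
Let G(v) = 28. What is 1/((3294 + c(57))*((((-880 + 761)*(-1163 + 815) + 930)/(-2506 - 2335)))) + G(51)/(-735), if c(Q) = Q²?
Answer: -369561043/9696529710 ≈ -0.038113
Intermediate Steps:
1/((3294 + c(57))*((((-880 + 761)*(-1163 + 815) + 930)/(-2506 - 2335)))) + G(51)/(-735) = 1/((3294 + 57²)*((((-880 + 761)*(-1163 + 815) + 930)/(-2506 - 2335)))) + 28/(-735) = 1/((3294 + 3249)*(((-119*(-348) + 930)/(-4841)))) + 28*(-1/735) = 1/(6543*(((41412 + 930)*(-1/4841)))) - 4/105 = 1/(6543*((42342*(-1/4841)))) - 4/105 = 1/(6543*(-42342/4841)) - 4/105 = (1/6543)*(-4841/42342) - 4/105 = -4841/277043706 - 4/105 = -369561043/9696529710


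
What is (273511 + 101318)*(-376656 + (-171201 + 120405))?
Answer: -160221405708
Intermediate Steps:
(273511 + 101318)*(-376656 + (-171201 + 120405)) = 374829*(-376656 - 50796) = 374829*(-427452) = -160221405708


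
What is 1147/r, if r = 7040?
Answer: 1147/7040 ≈ 0.16293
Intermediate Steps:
1147/r = 1147/7040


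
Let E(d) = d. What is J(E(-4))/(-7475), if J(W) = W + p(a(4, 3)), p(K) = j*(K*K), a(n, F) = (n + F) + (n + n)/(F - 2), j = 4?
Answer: -896/7475 ≈ -0.11987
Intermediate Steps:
a(n, F) = F + n + 2*n/(-2 + F) (a(n, F) = (F + n) + (2*n)/(-2 + F) = (F + n) + 2*n/(-2 + F) = F + n + 2*n/(-2 + F))
p(K) = 4*K² (p(K) = 4*(K*K) = 4*K²)
J(W) = 900 + W (J(W) = W + 4*(3*(-2 + 3 + 4)/(-2 + 3))² = W + 4*(3*5/1)² = W + 4*(3*1*5)² = W + 4*15² = W + 4*225 = W + 900 = 900 + W)
J(E(-4))/(-7475) = (900 - 4)/(-7475) = 896*(-1/7475) = -896/7475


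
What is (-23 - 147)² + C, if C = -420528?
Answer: -391628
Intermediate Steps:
(-23 - 147)² + C = (-23 - 147)² - 420528 = (-170)² - 420528 = 28900 - 420528 = -391628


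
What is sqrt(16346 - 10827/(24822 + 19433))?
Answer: sqrt(32013243989765)/44255 ≈ 127.85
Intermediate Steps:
sqrt(16346 - 10827/(24822 + 19433)) = sqrt(16346 - 10827/44255) = sqrt(723381403/44255) = sqrt(32013243989765)/44255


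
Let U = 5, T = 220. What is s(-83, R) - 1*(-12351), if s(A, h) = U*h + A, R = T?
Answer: 13368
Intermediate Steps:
R = 220
s(A, h) = A + 5*h (s(A, h) = 5*h + A = A + 5*h)
s(-83, R) - 1*(-12351) = (-83 + 5*220) - 1*(-12351) = (-83 + 1100) + 12351 = 1017 + 12351 = 13368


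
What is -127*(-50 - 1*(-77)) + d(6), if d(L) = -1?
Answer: -3430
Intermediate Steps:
-127*(-50 - 1*(-77)) + d(6) = -127*(-50 - 1*(-77)) - 1 = -127*(-50 + 77) - 1 = -127*27 - 1 = -3429 - 1 = -3430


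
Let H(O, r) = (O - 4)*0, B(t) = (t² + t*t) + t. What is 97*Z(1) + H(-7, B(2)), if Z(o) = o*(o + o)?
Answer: 194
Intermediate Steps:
B(t) = t + 2*t² (B(t) = (t² + t²) + t = 2*t² + t = t + 2*t²)
Z(o) = 2*o² (Z(o) = o*(2*o) = 2*o²)
H(O, r) = 0 (H(O, r) = (-4 + O)*0 = 0)
97*Z(1) + H(-7, B(2)) = 97*(2*1²) + 0 = 97*(2*1) + 0 = 97*2 + 0 = 194 + 0 = 194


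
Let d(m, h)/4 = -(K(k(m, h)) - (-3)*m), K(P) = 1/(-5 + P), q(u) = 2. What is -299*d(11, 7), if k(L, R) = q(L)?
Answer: 117208/3 ≈ 39069.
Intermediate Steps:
k(L, R) = 2
d(m, h) = 4/3 - 12*m (d(m, h) = 4*(-(1/(-5 + 2) - (-3)*m)) = 4*(-(1/(-3) + 3*m)) = 4*(-(-⅓ + 3*m)) = 4*(⅓ - 3*m) = 4/3 - 12*m)
-299*d(11, 7) = -299*(4/3 - 12*11) = -299*(4/3 - 132) = -299*(-392/3) = 117208/3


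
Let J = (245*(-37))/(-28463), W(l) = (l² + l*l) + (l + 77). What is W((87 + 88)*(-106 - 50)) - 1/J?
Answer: 13511860895042/9065 ≈ 1.4906e+9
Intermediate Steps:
W(l) = 77 + l + 2*l² (W(l) = (l² + l²) + (77 + l) = 2*l² + (77 + l) = 77 + l + 2*l²)
J = 9065/28463 (J = -9065*(-1/28463) = 9065/28463 ≈ 0.31848)
W((87 + 88)*(-106 - 50)) - 1/J = (77 + (87 + 88)*(-106 - 50) + 2*((87 + 88)*(-106 - 50))²) - 1/9065/28463 = (77 + 175*(-156) + 2*(175*(-156))²) - 1*28463/9065 = (77 - 27300 + 2*(-27300)²) - 28463/9065 = (77 - 27300 + 2*745290000) - 28463/9065 = (77 - 27300 + 1490580000) - 28463/9065 = 1490552777 - 28463/9065 = 13511860895042/9065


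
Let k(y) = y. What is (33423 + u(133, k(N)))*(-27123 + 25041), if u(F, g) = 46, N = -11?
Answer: -69682458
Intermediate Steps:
(33423 + u(133, k(N)))*(-27123 + 25041) = (33423 + 46)*(-27123 + 25041) = 33469*(-2082) = -69682458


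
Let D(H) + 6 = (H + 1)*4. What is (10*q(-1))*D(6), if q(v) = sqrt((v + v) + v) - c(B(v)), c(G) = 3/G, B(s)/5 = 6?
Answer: -22 + 220*I*sqrt(3) ≈ -22.0 + 381.05*I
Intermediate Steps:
B(s) = 30 (B(s) = 5*6 = 30)
D(H) = -2 + 4*H (D(H) = -6 + (H + 1)*4 = -6 + (1 + H)*4 = -6 + (4 + 4*H) = -2 + 4*H)
q(v) = -1/10 + sqrt(3)*sqrt(v) (q(v) = sqrt((v + v) + v) - 3/30 = sqrt(2*v + v) - 3/30 = sqrt(3*v) - 1*1/10 = sqrt(3)*sqrt(v) - 1/10 = -1/10 + sqrt(3)*sqrt(v))
(10*q(-1))*D(6) = (10*(-1/10 + sqrt(3)*sqrt(-1)))*(-2 + 4*6) = (10*(-1/10 + sqrt(3)*I))*(-2 + 24) = (10*(-1/10 + I*sqrt(3)))*22 = (-1 + 10*I*sqrt(3))*22 = -22 + 220*I*sqrt(3)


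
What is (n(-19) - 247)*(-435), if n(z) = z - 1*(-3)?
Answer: 114405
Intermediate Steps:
n(z) = 3 + z (n(z) = z + 3 = 3 + z)
(n(-19) - 247)*(-435) = ((3 - 19) - 247)*(-435) = (-16 - 247)*(-435) = -263*(-435) = 114405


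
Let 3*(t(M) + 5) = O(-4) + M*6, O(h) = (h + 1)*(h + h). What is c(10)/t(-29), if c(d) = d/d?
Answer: -1/55 ≈ -0.018182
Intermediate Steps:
O(h) = 2*h*(1 + h) (O(h) = (1 + h)*(2*h) = 2*h*(1 + h))
c(d) = 1
t(M) = 3 + 2*M (t(M) = -5 + (2*(-4)*(1 - 4) + M*6)/3 = -5 + (2*(-4)*(-3) + 6*M)/3 = -5 + (24 + 6*M)/3 = -5 + (8 + 2*M) = 3 + 2*M)
c(10)/t(-29) = 1/(3 + 2*(-29)) = 1/(3 - 58) = 1/(-55) = 1*(-1/55) = -1/55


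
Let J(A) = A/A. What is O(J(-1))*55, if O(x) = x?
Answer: 55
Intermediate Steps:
J(A) = 1
O(J(-1))*55 = 1*55 = 55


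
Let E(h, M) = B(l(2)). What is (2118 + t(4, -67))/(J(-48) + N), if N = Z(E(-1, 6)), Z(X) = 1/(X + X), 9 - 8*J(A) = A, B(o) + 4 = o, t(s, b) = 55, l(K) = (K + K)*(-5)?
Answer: 104304/341 ≈ 305.88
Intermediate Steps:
l(K) = -10*K (l(K) = (2*K)*(-5) = -10*K)
B(o) = -4 + o
J(A) = 9/8 - A/8
E(h, M) = -24 (E(h, M) = -4 - 10*2 = -4 - 20 = -24)
Z(X) = 1/(2*X)
N = -1/48 (N = (½)/(-24) = (½)*(-1/24) = -1/48 ≈ -0.020833)
(2118 + t(4, -67))/(J(-48) + N) = (2118 + 55)/((9/8 - ⅛*(-48)) - 1/48) = 2173/((9/8 + 6) - 1/48) = 2173/(57/8 - 1/48) = 2173/(341/48) = 2173*(48/341) = 104304/341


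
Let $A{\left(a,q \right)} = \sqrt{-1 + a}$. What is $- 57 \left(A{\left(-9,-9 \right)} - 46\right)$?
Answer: $2622 - 57 i \sqrt{10} \approx 2622.0 - 180.25 i$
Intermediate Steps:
$- 57 \left(A{\left(-9,-9 \right)} - 46\right) = - 57 \left(\sqrt{-1 - 9} - 46\right) = - 57 \left(\sqrt{-10} - 46\right) = - 57 \left(i \sqrt{10} - 46\right) = - 57 \left(-46 + i \sqrt{10}\right) = 2622 - 57 i \sqrt{10}$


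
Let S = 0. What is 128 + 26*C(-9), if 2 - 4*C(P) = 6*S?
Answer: 141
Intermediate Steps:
C(P) = ½ (C(P) = ½ - 3*0/2 = ½ - ¼*0 = ½ + 0 = ½)
128 + 26*C(-9) = 128 + 26*(½) = 128 + 13 = 141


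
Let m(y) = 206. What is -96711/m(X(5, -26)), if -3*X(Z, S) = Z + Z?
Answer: -96711/206 ≈ -469.47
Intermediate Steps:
X(Z, S) = -2*Z/3 (X(Z, S) = -(Z + Z)/3 = -2*Z/3)
-96711/m(X(5, -26)) = -96711/206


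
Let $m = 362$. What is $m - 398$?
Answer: $-36$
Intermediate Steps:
$m - 398 = 362 - 398 = -36$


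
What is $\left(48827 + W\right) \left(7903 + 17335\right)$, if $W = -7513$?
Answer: $1042682732$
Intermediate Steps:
$\left(48827 + W\right) \left(7903 + 17335\right) = \left(48827 - 7513\right) \left(7903 + 17335\right) = 41314 \cdot 25238 = 1042682732$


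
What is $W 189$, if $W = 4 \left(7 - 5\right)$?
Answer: $1512$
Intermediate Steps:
$W = 8$ ($W = 4 \cdot 2 = 8$)
$W 189 = 8 \cdot 189 = 1512$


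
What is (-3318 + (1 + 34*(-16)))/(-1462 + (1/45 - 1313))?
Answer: 173745/124874 ≈ 1.3914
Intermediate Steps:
(-3318 + (1 + 34*(-16)))/(-1462 + (1/45 - 1313)) = (-3318 + (1 - 544))/(-1462 + (1/45 - 1313)) = (-3318 - 543)/(-1462 - 59084/45) = -3861/(-124874/45) = -3861*(-45/124874) = 173745/124874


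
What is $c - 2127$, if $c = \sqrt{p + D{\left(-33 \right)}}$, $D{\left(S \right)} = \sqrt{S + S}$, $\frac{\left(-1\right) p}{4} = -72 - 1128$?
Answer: $-2127 + \sqrt{4800 + i \sqrt{66}} \approx -2057.7 + 0.05863 i$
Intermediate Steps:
$p = 4800$ ($p = - 4 \left(-72 - 1128\right) = \left(-4\right) \left(-1200\right) = 4800$)
$D{\left(S \right)} = \sqrt{2} \sqrt{S}$ ($D{\left(S \right)} = \sqrt{2 S} = \sqrt{2} \sqrt{S}$)
$c = \sqrt{4800 + i \sqrt{66}}$ ($c = \sqrt{4800 + \sqrt{2} \sqrt{-33}} = \sqrt{4800 + \sqrt{2} i \sqrt{33}} = \sqrt{4800 + i \sqrt{66}} \approx 69.282 + 0.0586 i$)
$c - 2127 = \sqrt{4800 + i \sqrt{66}} - 2127 = -2127 + \sqrt{4800 + i \sqrt{66}}$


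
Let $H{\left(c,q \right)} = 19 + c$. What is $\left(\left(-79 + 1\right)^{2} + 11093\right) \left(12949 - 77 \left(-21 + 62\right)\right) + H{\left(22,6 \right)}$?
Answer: $168197225$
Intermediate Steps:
$\left(\left(-79 + 1\right)^{2} + 11093\right) \left(12949 - 77 \left(-21 + 62\right)\right) + H{\left(22,6 \right)} = \left(\left(-79 + 1\right)^{2} + 11093\right) \left(12949 - 77 \left(-21 + 62\right)\right) + \left(19 + 22\right) = \left(\left(-78\right)^{2} + 11093\right) \left(12949 - 3157\right) + 41 = \left(6084 + 11093\right) \left(12949 - 3157\right) + 41 = 17177 \cdot 9792 + 41 = 168197184 + 41 = 168197225$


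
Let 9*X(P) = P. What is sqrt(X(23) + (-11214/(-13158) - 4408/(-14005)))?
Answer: 2*sqrt(877859290665365)/30712965 ≈ 1.9294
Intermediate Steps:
X(P) = P/9
sqrt(X(23) + (-11214/(-13158) - 4408/(-14005))) = sqrt((1/9)*23 + (-11214/(-13158) - 4408/(-14005))) = sqrt(23/9 + (-11214*(-1/13158) - 4408*(-1/14005))) = sqrt(23/9 + (623/731 + 4408/14005)) = sqrt(23/9 + 11947363/10237655) = sqrt(342992332/92138895) = 2*sqrt(877859290665365)/30712965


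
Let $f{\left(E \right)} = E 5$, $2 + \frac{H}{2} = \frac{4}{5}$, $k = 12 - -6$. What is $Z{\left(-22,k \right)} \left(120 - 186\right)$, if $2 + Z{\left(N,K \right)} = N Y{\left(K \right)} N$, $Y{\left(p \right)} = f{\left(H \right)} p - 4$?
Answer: $7027812$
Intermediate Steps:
$k = 18$ ($k = 12 + 6 = 18$)
$H = - \frac{12}{5}$ ($H = -4 + 2 \cdot \frac{4}{5} = -4 + \frac{8}{5} = - \frac{12}{5} \approx -2.4$)
$f{\left(E \right)} = 5 E$
$Y{\left(p \right)} = -4 - 12 p$ ($Y{\left(p \right)} = 5 \left(- \frac{12}{5}\right) p - 4 = - 12 p - 4 = -4 - 12 p$)
$Z{\left(N,K \right)} = -2 + N^{2} \left(-4 - 12 K\right)$ ($Z{\left(N,K \right)} = -2 + N \left(-4 - 12 K\right) N = -2 + N^{2} \left(-4 - 12 K\right)$)
$Z{\left(-22,k \right)} \left(120 - 186\right) = \left(-2 + 4 \left(-22\right)^{2} \left(-1 - 54\right)\right) \left(120 - 186\right) = \left(-2 + 4 \cdot 484 \left(-1 - 54\right)\right) \left(-66\right) = \left(-2 + 4 \cdot 484 \left(-55\right)\right) \left(-66\right) = \left(-2 - 106480\right) \left(-66\right) = \left(-106482\right) \left(-66\right) = 7027812$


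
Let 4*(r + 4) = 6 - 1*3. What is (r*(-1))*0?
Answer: 0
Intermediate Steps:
r = -13/4 (r = -4 + (6 - 1*3)/4 = -4 + (6 - 3)/4 = -4 + (¼)*3 = -4 + ¾ = -13/4 ≈ -3.2500)
(r*(-1))*0 = -13/4*(-1)*0 = (13/4)*0 = 0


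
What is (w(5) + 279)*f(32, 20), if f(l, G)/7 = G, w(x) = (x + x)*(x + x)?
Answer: 53060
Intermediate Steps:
w(x) = 4*x² (w(x) = (2*x)*(2*x) = 4*x²)
f(l, G) = 7*G
(w(5) + 279)*f(32, 20) = (4*5² + 279)*(7*20) = (4*25 + 279)*140 = (100 + 279)*140 = 379*140 = 53060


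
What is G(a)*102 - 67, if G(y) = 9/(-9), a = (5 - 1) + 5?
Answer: -169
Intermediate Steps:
a = 9 (a = 4 + 5 = 9)
G(y) = -1 (G(y) = 9*(-1/9) = -1)
G(a)*102 - 67 = -1*102 - 67 = -102 - 67 = -169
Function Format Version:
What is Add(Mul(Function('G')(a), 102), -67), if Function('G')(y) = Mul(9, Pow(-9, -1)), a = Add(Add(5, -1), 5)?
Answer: -169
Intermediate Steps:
a = 9 (a = Add(4, 5) = 9)
Function('G')(y) = -1 (Function('G')(y) = Mul(9, Rational(-1, 9)) = -1)
Add(Mul(Function('G')(a), 102), -67) = Add(Mul(-1, 102), -67) = Add(-102, -67) = -169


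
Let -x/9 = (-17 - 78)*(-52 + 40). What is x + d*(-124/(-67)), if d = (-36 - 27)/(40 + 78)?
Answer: -40561686/3953 ≈ -10261.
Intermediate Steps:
x = -10260 (x = -9*(-17 - 78)*(-52 + 40) = -(-855)*(-12) = -9*1140 = -10260)
d = -63/118 ≈ -0.53390
x + d*(-124/(-67)) = -10260 - (-3906)/(59*(-67)) = -10260 - (-3906)*(-1)/(59*67) = -10260 - 63/118*124/67 = -10260 - 3906/3953 = -40561686/3953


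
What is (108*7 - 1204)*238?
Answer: -106624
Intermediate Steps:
(108*7 - 1204)*238 = (756 - 1204)*238 = -448*238 = -106624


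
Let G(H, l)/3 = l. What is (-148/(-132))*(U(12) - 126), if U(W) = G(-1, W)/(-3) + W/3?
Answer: -4958/33 ≈ -150.24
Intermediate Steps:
G(H, l) = 3*l
U(W) = -2*W/3 (U(W) = (3*W)/(-3) + W/3 = (3*W)*(-1/3) + W*(1/3) = -W + W/3 = -2*W/3)
(-148/(-132))*(U(12) - 126) = (-148/(-132))*(-2/3*12 - 126) = (-148*(-1/132))*(-8 - 126) = (37/33)*(-134) = -4958/33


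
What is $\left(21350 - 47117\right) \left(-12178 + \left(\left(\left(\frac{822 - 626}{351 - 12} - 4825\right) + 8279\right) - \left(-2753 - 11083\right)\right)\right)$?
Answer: $- \frac{14886145596}{113} \approx -1.3174 \cdot 10^{8}$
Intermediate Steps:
$\left(21350 - 47117\right) \left(-12178 + \left(\left(\left(\frac{822 - 626}{351 - 12} - 4825\right) + 8279\right) - \left(-2753 - 11083\right)\right)\right) = - 25767 \left(-12178 + \left(\left(\left(\frac{196}{351 - 12} - 4825\right) + 8279\right) - -13836\right)\right) = - 25767 \left(-12178 + \left(\left(\left(\frac{196}{339} - 4825\right) + 8279\right) + 13836\right)\right) = - 25767 \left(-12178 + \left(\left(- \frac{1635479}{339} + 8279\right) + 13836\right)\right) = - 25767 \left(-12178 + \left(\frac{1171102}{339} + 13836\right)\right) = - 25767 \left(-12178 + \frac{5861506}{339}\right) = \left(-25767\right) \frac{1733164}{339} = - \frac{14886145596}{113}$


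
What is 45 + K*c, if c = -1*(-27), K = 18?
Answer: 531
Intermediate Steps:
c = 27
45 + K*c = 45 + 18*27 = 45 + 486 = 531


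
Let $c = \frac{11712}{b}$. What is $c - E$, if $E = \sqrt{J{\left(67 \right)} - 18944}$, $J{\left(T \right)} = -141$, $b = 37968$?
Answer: $\frac{244}{791} - i \sqrt{19085} \approx 0.30847 - 138.15 i$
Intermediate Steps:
$c = \frac{244}{791}$ ($c = \frac{11712}{37968} = 11712 \cdot \frac{1}{37968} = \frac{244}{791} \approx 0.30847$)
$E = i \sqrt{19085}$ ($E = \sqrt{-141 - 18944} = \sqrt{-19085} = i \sqrt{19085} \approx 138.15 i$)
$c - E = \frac{244}{791} - i \sqrt{19085}$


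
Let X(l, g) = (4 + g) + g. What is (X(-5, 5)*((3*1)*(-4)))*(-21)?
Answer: 3528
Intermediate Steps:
X(l, g) = 4 + 2*g
(X(-5, 5)*((3*1)*(-4)))*(-21) = ((4 + 2*5)*((3*1)*(-4)))*(-21) = ((4 + 10)*(3*(-4)))*(-21) = (14*(-12))*(-21) = -168*(-21) = 3528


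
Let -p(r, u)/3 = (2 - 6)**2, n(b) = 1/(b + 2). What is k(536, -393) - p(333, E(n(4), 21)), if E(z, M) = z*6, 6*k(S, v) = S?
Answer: 412/3 ≈ 137.33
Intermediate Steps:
k(S, v) = S/6
n(b) = 1/(2 + b)
E(z, M) = 6*z
p(r, u) = -48 (p(r, u) = -3*(2 - 6)**2 = -3*(-4)**2 = -3*16 = -48)
k(536, -393) - p(333, E(n(4), 21)) = (1/6)*536 - 1*(-48) = 268/3 + 48 = 412/3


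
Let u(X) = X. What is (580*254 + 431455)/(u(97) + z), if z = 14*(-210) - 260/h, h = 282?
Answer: -81607275/400993 ≈ -203.51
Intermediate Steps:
z = -414670/141 (z = 14*(-210) - 260/282 = -2940 - 260*1/282 = -2940 - 130/141 = -414670/141 ≈ -2940.9)
(580*254 + 431455)/(u(97) + z) = (580*254 + 431455)/(97 - 414670/141) = (147320 + 431455)/(-400993/141) = 578775*(-141/400993) = -81607275/400993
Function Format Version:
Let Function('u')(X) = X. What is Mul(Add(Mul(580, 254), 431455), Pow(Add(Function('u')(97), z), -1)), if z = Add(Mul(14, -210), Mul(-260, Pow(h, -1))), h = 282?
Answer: Rational(-81607275, 400993) ≈ -203.51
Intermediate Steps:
z = Rational(-414670, 141) (z = Add(Mul(14, -210), Mul(-260, Pow(282, -1))) = Add(-2940, Mul(-260, Rational(1, 282))) = Add(-2940, Rational(-130, 141)) = Rational(-414670, 141) ≈ -2940.9)
Mul(Add(Mul(580, 254), 431455), Pow(Add(Function('u')(97), z), -1)) = Mul(Add(Mul(580, 254), 431455), Pow(Add(97, Rational(-414670, 141)), -1)) = Mul(Add(147320, 431455), Pow(Rational(-400993, 141), -1)) = Mul(578775, Rational(-141, 400993)) = Rational(-81607275, 400993)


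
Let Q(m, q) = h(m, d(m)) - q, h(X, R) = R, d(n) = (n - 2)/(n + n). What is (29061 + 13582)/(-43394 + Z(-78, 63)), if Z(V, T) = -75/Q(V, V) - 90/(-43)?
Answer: -5614633238/5713364599 ≈ -0.98272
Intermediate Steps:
d(n) = (-2 + n)/(2*n) (d(n) = (-2 + n)/((2*n)) = (-2 + n)*(1/(2*n)) = (-2 + n)/(2*n))
Q(m, q) = -q + (-2 + m)/(2*m) (Q(m, q) = (-2 + m)/(2*m) - q = -q + (-2 + m)/(2*m))
Z(V, T) = 90/43 - 75/(½ - V - 1/V) (Z(V, T) = -75/(½ - V - 1/V) - 90/(-43) = -75/(½ - V - 1/V) - 90*(-1/43) = -75/(½ - V - 1/V) + 90/43 = 90/43 - 75/(½ - V - 1/V))
(29061 + 13582)/(-43394 + Z(-78, 63)) = (29061 + 13582)/(-43394 + 60*(3 + 3*(-78)² + 106*(-78))/(43*(2 - 1*(-78) + 2*(-78)²))) = 42643/(-43394 + 60*(3 + 3*6084 - 8268)/(43*(2 + 78 + 2*6084))) = 42643/(-43394 + 60*(3 + 18252 - 8268)/(43*(2 + 78 + 12168))) = 42643/(-43394 + (60/43)*9987/12248) = 42643/(-43394 + (60/43)*(1/12248)*9987) = 42643/(-43394 + 149805/131666) = 42643/(-5713364599/131666) = 42643*(-131666/5713364599) = -5614633238/5713364599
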